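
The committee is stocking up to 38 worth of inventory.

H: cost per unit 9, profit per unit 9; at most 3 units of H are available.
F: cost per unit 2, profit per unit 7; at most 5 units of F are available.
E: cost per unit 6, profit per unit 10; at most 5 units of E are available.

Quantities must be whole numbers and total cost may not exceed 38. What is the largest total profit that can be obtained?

78

This is a bounded integer knapsack.
F has the best ratio (7/2); taking only F gives at most 5×7 = 35 (stopped by the supply cap of 5).
Mixing does better — 4×F and 5×E: cost 38 ≤ 38, profit 4·7 + 5·10 = 78.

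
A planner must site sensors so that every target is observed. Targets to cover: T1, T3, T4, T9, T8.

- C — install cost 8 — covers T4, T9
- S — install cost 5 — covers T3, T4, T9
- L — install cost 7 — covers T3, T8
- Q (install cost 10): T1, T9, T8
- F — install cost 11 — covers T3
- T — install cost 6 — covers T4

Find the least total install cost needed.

Choose S and Q: together they cover T1, T3, T4, T9, T8 — every target.
Total install cost: 5 + 10 = 15.
No cover costs less than 15.

15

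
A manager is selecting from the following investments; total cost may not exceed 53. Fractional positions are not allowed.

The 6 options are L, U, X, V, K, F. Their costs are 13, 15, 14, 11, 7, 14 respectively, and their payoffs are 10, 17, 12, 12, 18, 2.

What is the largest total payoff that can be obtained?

59

L + U + V + K: cost 13 + 15 + 11 + 7 = 46 ≤ 53, payoff 10 + 17 + 12 + 18 = 57.
U + X + V + K: cost 15 + 14 + 11 + 7 = 47 ≤ 53, payoff 17 + 12 + 12 + 18 = 59.
Best is U, X, V, and K with total payoff 59.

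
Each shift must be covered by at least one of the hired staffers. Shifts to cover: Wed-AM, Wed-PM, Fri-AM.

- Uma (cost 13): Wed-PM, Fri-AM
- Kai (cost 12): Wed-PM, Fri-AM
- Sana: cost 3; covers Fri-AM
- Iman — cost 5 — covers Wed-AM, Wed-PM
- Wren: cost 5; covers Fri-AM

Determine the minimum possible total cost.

8

This is an integer covering problem.
Choose Sana and Iman: together they cover Wed-AM, Wed-PM, Fri-AM — every shift.
Total cost: 3 + 5 = 8.
No cover costs less than 8.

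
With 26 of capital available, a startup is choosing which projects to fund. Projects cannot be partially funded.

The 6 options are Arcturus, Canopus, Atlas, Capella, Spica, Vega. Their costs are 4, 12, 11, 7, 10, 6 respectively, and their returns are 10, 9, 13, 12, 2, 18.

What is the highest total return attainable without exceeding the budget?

43

Arcturus + Capella + Vega: cost 4 + 7 + 6 = 17 ≤ 26, return 10 + 12 + 18 = 40.
Arcturus + Atlas + Vega: cost 4 + 11 + 6 = 21 ≤ 26, return 10 + 13 + 18 = 41.
Atlas + Capella + Vega: cost 11 + 7 + 6 = 24 ≤ 26, return 13 + 12 + 18 = 43.
Best is Atlas, Capella, and Vega with total return 43.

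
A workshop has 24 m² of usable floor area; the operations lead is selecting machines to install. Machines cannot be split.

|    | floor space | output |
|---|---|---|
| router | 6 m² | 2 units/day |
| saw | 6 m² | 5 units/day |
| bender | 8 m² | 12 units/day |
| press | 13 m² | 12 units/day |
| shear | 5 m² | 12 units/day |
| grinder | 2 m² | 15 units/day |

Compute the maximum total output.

44

Allowing fractional choices, the relaxed optimum would be about 47.3, but machines are indivisible.
bender + shear + grinder: floor space 8 + 5 + 2 = 15 ≤ 24, output 12 + 12 + 15 = 39.
saw + bender + shear + grinder: floor space 6 + 8 + 5 + 2 = 21 ≤ 24, output 5 + 12 + 12 + 15 = 44.
router + bender + shear + grinder: floor space 6 + 8 + 5 + 2 = 21 ≤ 24, output 2 + 12 + 12 + 15 = 41.
Best is saw, bender, shear, and grinder with total output 44.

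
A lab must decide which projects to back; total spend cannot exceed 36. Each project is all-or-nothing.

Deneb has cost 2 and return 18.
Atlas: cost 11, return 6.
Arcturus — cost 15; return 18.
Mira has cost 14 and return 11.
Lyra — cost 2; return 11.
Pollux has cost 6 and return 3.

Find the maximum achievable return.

Deneb + Arcturus + Mira + Lyra: cost 2 + 15 + 14 + 2 = 33 ≤ 36, return 18 + 18 + 11 + 11 = 58.
Deneb + Atlas + Arcturus + Lyra + Pollux: cost 2 + 11 + 15 + 2 + 6 = 36 ≤ 36, return 18 + 6 + 18 + 11 + 3 = 56.
Best is Deneb, Arcturus, Mira, and Lyra with total return 58.

58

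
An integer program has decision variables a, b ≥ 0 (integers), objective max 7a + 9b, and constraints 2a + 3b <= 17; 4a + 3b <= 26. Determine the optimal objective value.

55

The continuous relaxation peaks at (4.5, 2.67) with value 55.50; rounding to a feasible lattice point costs some objective.
(a,b)=(4,3): 2·4+3·3=17≤17, 4·4+3·3=25≤26, objective 55.
(a,b)=(5,2): 2·5+3·2=16≤17, 4·5+3·2=26≤26, objective 53.
(a,b)=(3,3): 2·3+3·3=15≤17, 4·3+3·3=21≤26, objective 48.
(a,b)=(4,2): 2·4+3·2=14≤17, 4·4+3·2=22≤26, objective 46.
No feasible integer point exceeds 55.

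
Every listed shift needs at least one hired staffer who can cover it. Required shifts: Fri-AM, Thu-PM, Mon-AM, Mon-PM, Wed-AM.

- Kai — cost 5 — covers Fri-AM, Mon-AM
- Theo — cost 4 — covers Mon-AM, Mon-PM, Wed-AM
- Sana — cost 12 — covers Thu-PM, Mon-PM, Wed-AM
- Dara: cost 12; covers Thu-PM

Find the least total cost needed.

This is a weighted set-cover instance.
The greedy cost-per-new-shift heuristic would pick Theo, Kai, and Sana for 21, but a cheaper cover exists.
Choose Kai and Sana: together they cover Fri-AM, Thu-PM, Mon-AM, Mon-PM, Wed-AM — every shift.
Total cost: 5 + 12 = 17.
No cover costs less than 17.

17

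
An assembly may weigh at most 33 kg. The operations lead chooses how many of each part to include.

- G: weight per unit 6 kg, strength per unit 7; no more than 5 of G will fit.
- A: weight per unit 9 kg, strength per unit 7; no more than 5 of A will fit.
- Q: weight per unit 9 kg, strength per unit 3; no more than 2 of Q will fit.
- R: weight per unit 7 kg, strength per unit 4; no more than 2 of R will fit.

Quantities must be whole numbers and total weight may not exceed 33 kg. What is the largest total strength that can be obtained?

35

This is a bounded integer knapsack.
Take 4×G and 1×A: weight 33 ≤ 33, strength 4·7 + 1·7 = 35.
No other integer combination yields more.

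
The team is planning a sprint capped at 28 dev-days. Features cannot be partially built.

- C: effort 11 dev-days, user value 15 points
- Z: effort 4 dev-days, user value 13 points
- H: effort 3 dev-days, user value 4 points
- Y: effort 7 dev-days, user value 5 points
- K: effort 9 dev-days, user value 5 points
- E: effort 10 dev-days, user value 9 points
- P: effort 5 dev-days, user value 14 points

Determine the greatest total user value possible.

Allowing fractional choices, the relaxed optimum would be about 50.5, but features are indivisible.
C + Z + Y + P: effort 11 + 4 + 7 + 5 = 27 ≤ 28, user value 15 + 13 + 5 + 14 = 47.
C + Z + P: effort 11 + 4 + 5 = 20 ≤ 28, user value 15 + 13 + 14 = 42.
C + Z + H + P: effort 11 + 4 + 3 + 5 = 23 ≤ 28, user value 15 + 13 + 4 + 14 = 46.
Best is C, Z, Y, and P with total user value 47.

47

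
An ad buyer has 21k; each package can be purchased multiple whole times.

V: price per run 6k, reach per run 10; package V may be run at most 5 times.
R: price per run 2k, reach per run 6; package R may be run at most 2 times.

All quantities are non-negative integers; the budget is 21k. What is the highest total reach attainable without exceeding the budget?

This is a bounded integer knapsack.
R has the best ratio (6/2); taking only R gives at most 2×6 = 12 (stopped by the supply cap of 2).
Mixing does better — 3×V and 1×R: price 20 ≤ 21, reach 3·10 + 1·6 = 36.

36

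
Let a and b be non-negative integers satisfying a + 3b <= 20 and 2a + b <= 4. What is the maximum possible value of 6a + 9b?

(a,b)=(0,4): 1·0+3·4=12≤20, 2·0+1·4=4≤4, objective 36.
(a,b)=(0,3): 1·0+3·3=9≤20, 2·0+1·3=3≤4, objective 27.
Maximum is 36 at (a,b)=(0,4).

36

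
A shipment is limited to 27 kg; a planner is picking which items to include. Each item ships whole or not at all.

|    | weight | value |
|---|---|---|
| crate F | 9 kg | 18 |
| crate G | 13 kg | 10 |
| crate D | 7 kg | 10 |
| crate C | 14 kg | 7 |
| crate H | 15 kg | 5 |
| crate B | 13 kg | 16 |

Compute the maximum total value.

crate F + crate D: weight 9 + 7 = 16 ≤ 27, value 18 + 10 = 28.
crate F + crate B: weight 9 + 13 = 22 ≤ 27, value 18 + 16 = 34.
crate F + crate G: weight 9 + 13 = 22 ≤ 27, value 18 + 10 = 28.
Best is crate F and crate B with total value 34.

34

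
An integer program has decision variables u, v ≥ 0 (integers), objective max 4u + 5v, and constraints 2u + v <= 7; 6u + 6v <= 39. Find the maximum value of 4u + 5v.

30

(u,v)=(0,6): 2·0+1·6=6≤7, 6·0+6·6=36≤39, objective 30.
(u,v)=(1,5): 2·1+1·5=7≤7, 6·1+6·5=36≤39, objective 29.
(u,v)=(0,5): 2·0+1·5=5≤7, 6·0+6·5=30≤39, objective 25.
No feasible integer point exceeds 30.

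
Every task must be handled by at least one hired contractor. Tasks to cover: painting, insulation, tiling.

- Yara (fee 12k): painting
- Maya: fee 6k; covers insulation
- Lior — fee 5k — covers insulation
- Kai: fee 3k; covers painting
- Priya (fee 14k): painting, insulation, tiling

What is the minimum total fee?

14

This is an integer covering problem.
Priya alone covers painting, insulation, tiling — every task.
Total fee: 14.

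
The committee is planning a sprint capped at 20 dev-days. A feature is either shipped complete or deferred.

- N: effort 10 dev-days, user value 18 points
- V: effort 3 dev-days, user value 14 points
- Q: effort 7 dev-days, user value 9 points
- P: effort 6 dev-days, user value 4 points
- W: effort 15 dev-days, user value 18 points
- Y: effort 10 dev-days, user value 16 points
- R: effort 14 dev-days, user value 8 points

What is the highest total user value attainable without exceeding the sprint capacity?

41

Allowing fractional choices, the relaxed optimum would be about 43.2, but features are indivisible.
N + V + Q: effort 10 + 3 + 7 = 20 ≤ 20, user value 18 + 14 + 9 = 41.
V + Q + Y: effort 3 + 7 + 10 = 20 ≤ 20, user value 14 + 9 + 16 = 39.
Best is N, V, and Q with total user value 41.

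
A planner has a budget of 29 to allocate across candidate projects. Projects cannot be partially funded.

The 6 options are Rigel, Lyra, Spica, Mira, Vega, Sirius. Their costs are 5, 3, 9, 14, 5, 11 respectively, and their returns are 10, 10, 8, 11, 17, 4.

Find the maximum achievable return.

48

Take Rigel, Lyra, Mira, and Vega: cost 5 + 3 + 14 + 5 = 27 ≤ 29, return 10 + 10 + 11 + 17 = 48.
No other feasible combination does better.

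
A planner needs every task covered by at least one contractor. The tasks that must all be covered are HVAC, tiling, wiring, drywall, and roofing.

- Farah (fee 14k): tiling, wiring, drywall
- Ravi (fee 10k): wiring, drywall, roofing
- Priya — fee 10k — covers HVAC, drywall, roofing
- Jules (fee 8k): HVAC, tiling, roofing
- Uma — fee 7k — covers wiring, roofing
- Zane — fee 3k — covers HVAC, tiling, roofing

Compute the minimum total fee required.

13

Choose Ravi and Zane: together they cover HVAC, tiling, wiring, drywall, roofing — every task.
Total fee: 10 + 3 = 13.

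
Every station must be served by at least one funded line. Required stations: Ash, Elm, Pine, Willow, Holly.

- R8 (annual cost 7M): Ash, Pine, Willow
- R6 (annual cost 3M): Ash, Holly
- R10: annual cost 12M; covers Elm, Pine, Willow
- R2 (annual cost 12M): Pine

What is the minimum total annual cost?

15

The greedy cost-per-new-station heuristic would pick R6, R8, and R10 for 22, but a cheaper cover exists.
Choose R6 and R10: together they cover Ash, Elm, Pine, Willow, Holly — every station.
Total annual cost: 3 + 12 = 15.
No cover costs less than 15.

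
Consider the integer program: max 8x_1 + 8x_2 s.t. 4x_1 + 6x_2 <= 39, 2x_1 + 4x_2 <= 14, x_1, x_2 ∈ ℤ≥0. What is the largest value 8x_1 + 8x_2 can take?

(x_1,x_2)=(7,0): 4·7+6·0=28≤39, 2·7+4·0=14≤14, objective 56.
(x_1,x_2)=(6,0): 4·6+6·0=24≤39, 2·6+4·0=12≤14, objective 48.
Maximum is 56 at (x_1,x_2)=(7,0).

56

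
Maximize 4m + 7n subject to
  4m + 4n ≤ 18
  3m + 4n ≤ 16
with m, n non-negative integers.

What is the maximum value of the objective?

28

(m,n)=(0,4) is feasible, giving 28.
(m,n)=(1,3) is feasible, giving 25.
(m,n)=(0,3) is feasible, giving 21.
No feasible integer point exceeds 28.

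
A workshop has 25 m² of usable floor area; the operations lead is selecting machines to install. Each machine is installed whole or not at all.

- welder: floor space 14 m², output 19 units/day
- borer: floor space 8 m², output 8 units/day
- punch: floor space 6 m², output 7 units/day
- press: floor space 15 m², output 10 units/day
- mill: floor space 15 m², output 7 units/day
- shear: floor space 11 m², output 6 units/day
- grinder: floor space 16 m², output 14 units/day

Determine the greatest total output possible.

welder + borer: floor space 14 + 8 = 22 ≤ 25, output 19 + 8 = 27.
welder + shear: floor space 14 + 11 = 25 ≤ 25, output 19 + 6 = 25.
welder + punch: floor space 14 + 6 = 20 ≤ 25, output 19 + 7 = 26.
Best is welder and borer with total output 27.

27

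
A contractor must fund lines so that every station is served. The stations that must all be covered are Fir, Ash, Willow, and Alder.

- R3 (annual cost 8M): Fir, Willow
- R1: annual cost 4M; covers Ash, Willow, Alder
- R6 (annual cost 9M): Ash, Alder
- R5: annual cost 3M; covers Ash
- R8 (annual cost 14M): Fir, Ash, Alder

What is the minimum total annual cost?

12

Choose R3 and R1: together they cover Fir, Ash, Willow, Alder — every station.
Total annual cost: 8 + 4 = 12.
No cover costs less than 12.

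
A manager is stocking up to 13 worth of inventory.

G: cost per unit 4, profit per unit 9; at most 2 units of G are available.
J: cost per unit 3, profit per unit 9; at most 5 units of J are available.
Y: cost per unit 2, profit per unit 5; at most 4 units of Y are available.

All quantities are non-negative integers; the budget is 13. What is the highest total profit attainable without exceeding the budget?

Take 3×J and 2×Y: cost 13 ≤ 13, profit 3·9 + 2·5 = 37.
No other integer combination yields more.

37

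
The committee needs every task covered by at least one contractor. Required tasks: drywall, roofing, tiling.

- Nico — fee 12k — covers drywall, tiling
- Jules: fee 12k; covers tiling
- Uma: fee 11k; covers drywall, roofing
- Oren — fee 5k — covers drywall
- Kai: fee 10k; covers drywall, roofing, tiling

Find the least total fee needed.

10

This is a weighted set-cover instance.
Kai alone covers drywall, roofing, tiling — every task.
Total fee: 10.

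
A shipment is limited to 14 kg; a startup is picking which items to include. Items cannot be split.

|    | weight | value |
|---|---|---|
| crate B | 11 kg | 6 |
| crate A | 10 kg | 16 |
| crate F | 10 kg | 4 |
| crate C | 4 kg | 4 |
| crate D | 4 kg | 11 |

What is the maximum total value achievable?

27

crate A + crate D: weight 10 + 4 = 14 ≤ 14, value 16 + 11 = 27.
crate A + crate C: weight 10 + 4 = 14 ≤ 14, value 16 + 4 = 20.
crate A: weight 10 ≤ 14, value 16.
Best is crate A and crate D with total value 27.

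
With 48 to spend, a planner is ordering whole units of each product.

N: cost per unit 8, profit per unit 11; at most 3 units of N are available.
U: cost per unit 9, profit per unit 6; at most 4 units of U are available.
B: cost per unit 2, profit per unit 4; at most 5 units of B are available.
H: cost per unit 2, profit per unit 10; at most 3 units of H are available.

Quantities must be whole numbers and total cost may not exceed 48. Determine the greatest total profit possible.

This is a bounded integer knapsack.
H has the best ratio (10/2); taking only H gives at most 3×10 = 30 (stopped by the supply cap of 3).
Mixing does better — 3×N, 1×U, 4×B, and 3×H: cost 47 ≤ 48, profit 3·11 + 1·6 + 4·4 + 3·10 = 85.

85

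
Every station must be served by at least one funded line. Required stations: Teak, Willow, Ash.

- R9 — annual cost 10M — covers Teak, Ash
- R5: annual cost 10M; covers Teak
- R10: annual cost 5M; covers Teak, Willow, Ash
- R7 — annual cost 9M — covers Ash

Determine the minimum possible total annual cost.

5

R10 alone covers Teak, Willow, Ash — every station.
Total annual cost: 5.
No cover costs less than 5.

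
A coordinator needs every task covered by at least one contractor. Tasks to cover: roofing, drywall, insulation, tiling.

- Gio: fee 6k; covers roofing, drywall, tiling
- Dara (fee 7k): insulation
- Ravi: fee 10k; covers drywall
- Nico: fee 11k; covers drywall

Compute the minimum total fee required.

Choose Gio and Dara: together they cover roofing, drywall, insulation, tiling — every task.
Total fee: 6 + 7 = 13.
No cover costs less than 13.

13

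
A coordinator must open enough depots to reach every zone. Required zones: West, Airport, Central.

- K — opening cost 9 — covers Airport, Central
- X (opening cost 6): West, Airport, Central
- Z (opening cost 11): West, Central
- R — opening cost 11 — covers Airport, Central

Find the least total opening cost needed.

6

This is a weighted set-cover instance.
X alone covers West, Airport, Central — every zone.
Total opening cost: 6.
No cover costs less than 6.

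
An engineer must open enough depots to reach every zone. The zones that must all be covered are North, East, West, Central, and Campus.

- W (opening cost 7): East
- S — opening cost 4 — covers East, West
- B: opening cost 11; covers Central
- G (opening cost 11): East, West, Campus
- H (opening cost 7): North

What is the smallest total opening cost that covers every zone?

29

The greedy cost-per-new-zone heuristic would pick S, H, B, and G for 33, but a cheaper cover exists.
Choose B, G, and H: together they cover North, East, West, Central, Campus — every zone.
Total opening cost: 11 + 11 + 7 = 29.
No cover costs less than 29.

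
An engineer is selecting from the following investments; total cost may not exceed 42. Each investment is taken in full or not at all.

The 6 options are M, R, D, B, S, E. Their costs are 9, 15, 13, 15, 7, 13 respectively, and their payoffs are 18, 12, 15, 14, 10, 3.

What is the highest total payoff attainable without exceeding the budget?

M + D + B: cost 9 + 13 + 15 = 37 ≤ 42, payoff 18 + 15 + 14 = 47.
M + D + S + E: cost 9 + 13 + 7 + 13 = 42 ≤ 42, payoff 18 + 15 + 10 + 3 = 46.
Best is M, D, and B with total payoff 47.

47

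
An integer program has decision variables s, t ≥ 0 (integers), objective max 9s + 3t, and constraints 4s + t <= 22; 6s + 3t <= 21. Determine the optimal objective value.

30

(s,t)=(3,1): 4·3+1·1=13≤22, 6·3+3·1=21≤21, objective 30.
(s,t)=(3,0): 4·3+1·0=12≤22, 6·3+3·0=18≤21, objective 27.
(s,t)=(2,2): 4·2+1·2=10≤22, 6·2+3·2=18≤21, objective 24.
(s,t)=(2,1): 4·2+1·1=9≤22, 6·2+3·1=15≤21, objective 21.
Maximum is 30 at (s,t)=(3,1).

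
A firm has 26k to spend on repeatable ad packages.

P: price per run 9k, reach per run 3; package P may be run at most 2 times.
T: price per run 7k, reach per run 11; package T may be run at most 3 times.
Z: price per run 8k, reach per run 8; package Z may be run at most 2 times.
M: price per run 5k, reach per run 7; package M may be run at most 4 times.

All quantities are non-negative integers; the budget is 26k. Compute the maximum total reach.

40

T has the best ratio (11/7); taking only T gives at most 3×11 = 33 (stopped by the price limit).
Mixing does better — 3×T and 1×M: price 26 ≤ 26, reach 3·11 + 1·7 = 40.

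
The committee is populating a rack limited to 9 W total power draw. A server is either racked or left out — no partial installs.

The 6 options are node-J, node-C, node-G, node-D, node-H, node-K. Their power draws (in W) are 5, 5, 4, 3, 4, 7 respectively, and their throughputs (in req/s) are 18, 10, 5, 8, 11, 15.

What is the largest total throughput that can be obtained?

node-J + node-H: power draw 5 + 4 = 9 ≤ 9, throughput 18 + 11 = 29.
node-J + node-G: power draw 5 + 4 = 9 ≤ 9, throughput 18 + 5 = 23.
node-J + node-D: power draw 5 + 3 = 8 ≤ 9, throughput 18 + 8 = 26.
Best is node-J and node-H with total throughput 29.

29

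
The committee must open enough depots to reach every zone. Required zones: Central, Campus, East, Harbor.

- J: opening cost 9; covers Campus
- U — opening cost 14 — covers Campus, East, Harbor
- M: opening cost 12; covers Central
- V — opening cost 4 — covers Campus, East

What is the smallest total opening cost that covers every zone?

This is a weighted set-cover instance.
The greedy cost-per-new-zone heuristic would pick V, M, and U for 30, but a cheaper cover exists.
Choose U and M: together they cover Central, Campus, East, Harbor — every zone.
Total opening cost: 14 + 12 = 26.
No cover costs less than 26.

26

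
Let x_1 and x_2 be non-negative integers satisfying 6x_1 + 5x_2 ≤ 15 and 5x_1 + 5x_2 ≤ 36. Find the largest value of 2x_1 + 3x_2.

(x_1,x_2)=(0,3) is feasible, giving 9.
(x_1,x_2)=(0,2) is feasible, giving 6.
No feasible integer point exceeds 9.

9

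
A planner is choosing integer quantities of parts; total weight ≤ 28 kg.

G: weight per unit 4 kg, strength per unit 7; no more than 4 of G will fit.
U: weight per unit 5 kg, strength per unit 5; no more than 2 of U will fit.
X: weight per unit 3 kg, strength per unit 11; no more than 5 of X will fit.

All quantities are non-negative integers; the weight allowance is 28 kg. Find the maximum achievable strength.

2×G, 1×U, and 5×X: weight 28 ≤ 28, strength 2·7 + 1·5 + 5·11 = 74.
3×G and 5×X: weight 27 ≤ 28, strength 3·7 + 5·11 = 76.
Best is 76.

76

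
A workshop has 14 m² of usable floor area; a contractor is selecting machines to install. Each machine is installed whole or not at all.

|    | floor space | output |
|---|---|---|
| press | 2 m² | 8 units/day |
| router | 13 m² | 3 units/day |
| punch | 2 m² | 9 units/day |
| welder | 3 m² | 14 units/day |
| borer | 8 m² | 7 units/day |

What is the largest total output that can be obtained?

31

Take press, punch, and welder: floor space 2 + 2 + 3 = 7 ≤ 14, output 8 + 9 + 14 = 31.
No other feasible combination does better.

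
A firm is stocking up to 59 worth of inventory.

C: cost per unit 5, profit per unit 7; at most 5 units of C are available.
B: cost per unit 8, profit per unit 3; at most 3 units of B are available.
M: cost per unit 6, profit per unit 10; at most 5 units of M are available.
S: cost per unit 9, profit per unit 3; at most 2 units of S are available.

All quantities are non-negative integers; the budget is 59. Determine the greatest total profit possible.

85

Take 5×C and 5×M: cost 55 ≤ 59, profit 5·7 + 5·10 = 85.
M has the best ratio (10/6) and is taken to its limit of 5; remaining capacity is filled optimally with the others.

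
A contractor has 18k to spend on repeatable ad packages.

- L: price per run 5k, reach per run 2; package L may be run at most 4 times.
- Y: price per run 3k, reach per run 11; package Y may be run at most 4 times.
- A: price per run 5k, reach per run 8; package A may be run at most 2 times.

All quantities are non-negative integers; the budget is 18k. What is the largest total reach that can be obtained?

52

Y has the best ratio (11/3); taking only Y gives at most 4×11 = 44 (stopped by the supply cap of 4).
Mixing does better — 4×Y and 1×A: price 17 ≤ 18, reach 4·11 + 1·8 = 52.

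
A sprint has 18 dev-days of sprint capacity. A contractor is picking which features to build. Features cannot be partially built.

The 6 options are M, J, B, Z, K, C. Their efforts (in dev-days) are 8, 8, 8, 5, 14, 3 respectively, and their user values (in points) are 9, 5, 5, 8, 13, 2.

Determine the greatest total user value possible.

19

Treat it as a binary knapsack problem.
Take M, Z, and C: effort 8 + 5 + 3 = 16 ≤ 18, user value 9 + 8 + 2 = 19.
No other feasible combination does better.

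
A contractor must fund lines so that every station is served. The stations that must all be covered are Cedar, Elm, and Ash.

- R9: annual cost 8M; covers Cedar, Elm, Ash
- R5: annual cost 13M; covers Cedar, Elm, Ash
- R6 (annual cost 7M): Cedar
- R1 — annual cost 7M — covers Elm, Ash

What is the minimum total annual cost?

R9 alone covers Cedar, Elm, Ash — every station.
Total annual cost: 8.
No cover costs less than 8.

8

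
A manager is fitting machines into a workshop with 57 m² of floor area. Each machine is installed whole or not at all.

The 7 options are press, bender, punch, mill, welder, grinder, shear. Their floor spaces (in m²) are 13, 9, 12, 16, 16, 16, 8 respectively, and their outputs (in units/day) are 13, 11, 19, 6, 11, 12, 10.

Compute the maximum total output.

55

Take press, bender, punch, and grinder: floor space 13 + 9 + 12 + 16 = 50 ≤ 57, output 13 + 11 + 19 + 12 = 55.
No feasible combination exceeds this.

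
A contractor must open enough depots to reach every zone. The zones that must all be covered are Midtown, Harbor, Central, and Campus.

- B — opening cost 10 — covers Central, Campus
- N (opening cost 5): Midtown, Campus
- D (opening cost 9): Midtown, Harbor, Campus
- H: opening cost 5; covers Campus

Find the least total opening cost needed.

19

This is an integer covering problem.
The greedy cost-per-new-zone heuristic would pick N, D, and B for 24, but a cheaper cover exists.
Choose B and D: together they cover Midtown, Harbor, Central, Campus — every zone.
Total opening cost: 10 + 9 = 19.
No cover costs less than 19.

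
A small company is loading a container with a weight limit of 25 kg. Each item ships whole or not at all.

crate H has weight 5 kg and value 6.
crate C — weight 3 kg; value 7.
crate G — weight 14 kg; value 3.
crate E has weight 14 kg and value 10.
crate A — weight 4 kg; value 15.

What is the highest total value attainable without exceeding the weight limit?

This is a 0-1 knapsack instance.
Allowing fractional choices, the relaxed optimum would be about 37.3, but items are indivisible.
crate C + crate E + crate A: weight 3 + 14 + 4 = 21 ≤ 25, value 7 + 10 + 15 = 32.
crate H + crate E + crate A: weight 5 + 14 + 4 = 23 ≤ 25, value 6 + 10 + 15 = 31.
Best is crate C, crate E, and crate A with total value 32.

32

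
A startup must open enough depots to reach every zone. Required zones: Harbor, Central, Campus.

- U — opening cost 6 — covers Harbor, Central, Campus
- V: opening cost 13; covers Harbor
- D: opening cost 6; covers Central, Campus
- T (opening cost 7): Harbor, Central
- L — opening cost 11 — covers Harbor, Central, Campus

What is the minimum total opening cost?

6

U alone covers Harbor, Central, Campus — every zone.
Total opening cost: 6.
No cover costs less than 6.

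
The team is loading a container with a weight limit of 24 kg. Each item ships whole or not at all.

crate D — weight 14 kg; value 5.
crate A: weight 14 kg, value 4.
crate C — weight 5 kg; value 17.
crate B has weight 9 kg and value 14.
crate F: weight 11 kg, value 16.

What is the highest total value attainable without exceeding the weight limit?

33

Allowing fractional choices, the relaxed optimum would be about 45.5, but items are indivisible.
crate C + crate B: weight 5 + 9 = 14 ≤ 24, value 17 + 14 = 31.
crate C + crate F: weight 5 + 11 = 16 ≤ 24, value 17 + 16 = 33.
crate B + crate F: weight 9 + 11 = 20 ≤ 24, value 14 + 16 = 30.
Best is crate C and crate F with total value 33.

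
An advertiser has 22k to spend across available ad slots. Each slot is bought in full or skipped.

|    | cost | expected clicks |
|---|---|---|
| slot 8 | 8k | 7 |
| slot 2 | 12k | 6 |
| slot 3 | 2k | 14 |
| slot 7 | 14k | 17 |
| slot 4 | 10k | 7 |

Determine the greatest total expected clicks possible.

31

This is an integer program with binary decision variables.
Take slot 3 and slot 7: cost 2 + 14 = 16 ≤ 22, expected clicks 14 + 17 = 31.
No other feasible combination does better.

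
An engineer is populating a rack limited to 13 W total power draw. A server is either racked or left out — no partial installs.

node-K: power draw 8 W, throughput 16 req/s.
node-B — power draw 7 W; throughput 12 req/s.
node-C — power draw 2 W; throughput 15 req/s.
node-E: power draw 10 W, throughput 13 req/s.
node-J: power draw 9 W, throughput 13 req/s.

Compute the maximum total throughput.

31

Take node-K and node-C: power draw 8 + 2 = 10 ≤ 13, throughput 16 + 15 = 31.
No other feasible combination does better.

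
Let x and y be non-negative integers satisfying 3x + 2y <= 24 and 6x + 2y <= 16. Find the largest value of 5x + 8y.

64

(x,y)=(0,8) is feasible, giving 64.
(x,y)=(0,7) is feasible, giving 56.
The best lattice point is (0,8), giving 64.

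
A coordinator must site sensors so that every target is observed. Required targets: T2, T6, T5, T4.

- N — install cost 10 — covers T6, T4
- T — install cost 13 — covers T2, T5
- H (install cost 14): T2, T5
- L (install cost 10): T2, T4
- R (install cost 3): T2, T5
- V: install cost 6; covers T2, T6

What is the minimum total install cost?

This is a weighted set-cover instance.
Choose N and R: together they cover T2, T6, T5, T4 — every target.
Total install cost: 10 + 3 = 13.
No cover costs less than 13.

13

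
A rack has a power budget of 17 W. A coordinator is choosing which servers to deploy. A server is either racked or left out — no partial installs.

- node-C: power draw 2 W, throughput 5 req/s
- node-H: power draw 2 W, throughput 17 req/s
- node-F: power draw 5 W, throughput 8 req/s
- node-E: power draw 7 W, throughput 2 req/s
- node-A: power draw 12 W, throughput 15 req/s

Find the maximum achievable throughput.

node-C + node-H + node-A: power draw 2 + 2 + 12 = 16 ≤ 17, throughput 5 + 17 + 15 = 37.
node-C + node-H + node-F + node-E: power draw 2 + 2 + 5 + 7 = 16 ≤ 17, throughput 5 + 17 + 8 + 2 = 32.
node-H + node-A: power draw 2 + 12 = 14 ≤ 17, throughput 17 + 15 = 32.
Best is node-C, node-H, and node-A with total throughput 37.

37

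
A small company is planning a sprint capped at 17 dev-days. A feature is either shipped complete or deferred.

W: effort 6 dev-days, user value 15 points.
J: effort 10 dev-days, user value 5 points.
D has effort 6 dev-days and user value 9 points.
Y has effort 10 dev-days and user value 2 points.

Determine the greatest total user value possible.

24

W + Y: effort 6 + 10 = 16 ≤ 17, user value 15 + 2 = 17.
W + J: effort 6 + 10 = 16 ≤ 17, user value 15 + 5 = 20.
W + D: effort 6 + 6 = 12 ≤ 17, user value 15 + 9 = 24.
Best is W and D with total user value 24.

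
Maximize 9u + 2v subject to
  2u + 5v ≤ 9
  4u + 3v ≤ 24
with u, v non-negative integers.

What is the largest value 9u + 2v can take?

36

The continuous relaxation peaks at (4.5, 0) with value 40.50; rounding to a feasible lattice point costs some objective.
(u,v)=(4,0): 2·4+5·0=8≤9, 4·4+3·0=16≤24, objective 36.
(u,v)=(3,0): 2·3+5·0=6≤9, 4·3+3·0=12≤24, objective 27.
Maximum is 36 at (u,v)=(4,0).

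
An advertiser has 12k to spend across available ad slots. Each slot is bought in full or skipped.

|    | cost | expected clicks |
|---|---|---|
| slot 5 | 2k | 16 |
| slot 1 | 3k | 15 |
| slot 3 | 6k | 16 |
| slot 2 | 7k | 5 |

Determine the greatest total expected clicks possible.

47

Allowing fractional choices, the relaxed optimum would be about 47.7, but ad slots are indivisible.
slot 5 + slot 3: cost 2 + 6 = 8 ≤ 12, expected clicks 16 + 16 = 32.
slot 5 + slot 1 + slot 3: cost 2 + 3 + 6 = 11 ≤ 12, expected clicks 16 + 15 + 16 = 47.
slot 5 + slot 1 + slot 2: cost 2 + 3 + 7 = 12 ≤ 12, expected clicks 16 + 15 + 5 = 36.
Best is slot 5, slot 1, and slot 3 with total expected clicks 47.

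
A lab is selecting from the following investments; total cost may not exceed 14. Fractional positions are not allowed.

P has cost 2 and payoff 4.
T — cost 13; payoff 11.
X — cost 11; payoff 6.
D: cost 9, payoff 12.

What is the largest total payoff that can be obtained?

Treat it as a binary knapsack problem.
Allowing fractional choices, the relaxed optimum would be about 18.5, but investments are indivisible.
D: cost 9 ≤ 14, payoff 12.
P + D: cost 2 + 9 = 11 ≤ 14, payoff 4 + 12 = 16.
Best is P and D with total payoff 16.

16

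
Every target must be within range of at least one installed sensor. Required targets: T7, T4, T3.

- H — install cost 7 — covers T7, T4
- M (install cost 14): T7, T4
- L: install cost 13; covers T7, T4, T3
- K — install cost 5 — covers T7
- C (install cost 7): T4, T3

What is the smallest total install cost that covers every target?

The greedy cost-per-new-target heuristic would pick H and C for 14, but a cheaper cover exists.
Choose K and C: together they cover T7, T4, T3 — every target.
Total install cost: 5 + 7 = 12.
No cover costs less than 12.

12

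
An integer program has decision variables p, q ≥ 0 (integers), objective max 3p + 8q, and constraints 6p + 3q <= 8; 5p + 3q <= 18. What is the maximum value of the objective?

16

The continuous relaxation peaks at (0, 2.67) with value 21.33; rounding to a feasible lattice point costs some objective.
(p,q)=(0,2): 6·0+3·2=6≤8, 5·0+3·2=6≤18, objective 16.
(p,q)=(0,1): 6·0+3·1=3≤8, 5·0+3·1=3≤18, objective 8.
Maximum is 16 at (p,q)=(0,2).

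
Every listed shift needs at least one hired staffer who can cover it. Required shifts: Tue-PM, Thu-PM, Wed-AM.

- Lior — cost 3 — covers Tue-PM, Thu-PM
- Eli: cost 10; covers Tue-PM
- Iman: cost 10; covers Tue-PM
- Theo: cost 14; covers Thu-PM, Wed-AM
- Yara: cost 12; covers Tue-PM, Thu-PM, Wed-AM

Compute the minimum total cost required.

12

This is a weighted set-cover instance.
The greedy cost-per-new-shift heuristic would pick Lior and Yara for 15, but a cheaper cover exists.
Yara alone covers Tue-PM, Thu-PM, Wed-AM — every shift.
Total cost: 12.
No cover costs less than 12.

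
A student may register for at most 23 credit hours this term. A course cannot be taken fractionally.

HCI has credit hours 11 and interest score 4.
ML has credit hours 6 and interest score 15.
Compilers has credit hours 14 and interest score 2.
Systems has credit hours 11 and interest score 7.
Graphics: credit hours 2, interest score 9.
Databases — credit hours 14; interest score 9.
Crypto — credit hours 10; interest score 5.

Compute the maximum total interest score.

ML + Graphics + Databases: credit hours 6 + 2 + 14 = 22 ≤ 23, interest score 15 + 9 + 9 = 33.
ML + Graphics + Crypto: credit hours 6 + 2 + 10 = 18 ≤ 23, interest score 15 + 9 + 5 = 29.
ML + Systems + Graphics: credit hours 6 + 11 + 2 = 19 ≤ 23, interest score 15 + 7 + 9 = 31.
Best is ML, Graphics, and Databases with total interest score 33.

33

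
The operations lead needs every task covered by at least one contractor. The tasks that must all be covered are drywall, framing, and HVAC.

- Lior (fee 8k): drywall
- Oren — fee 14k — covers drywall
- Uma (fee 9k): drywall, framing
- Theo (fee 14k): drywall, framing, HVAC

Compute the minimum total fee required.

14

This is an integer covering problem.
Theo alone covers drywall, framing, HVAC — every task.
Total fee: 14.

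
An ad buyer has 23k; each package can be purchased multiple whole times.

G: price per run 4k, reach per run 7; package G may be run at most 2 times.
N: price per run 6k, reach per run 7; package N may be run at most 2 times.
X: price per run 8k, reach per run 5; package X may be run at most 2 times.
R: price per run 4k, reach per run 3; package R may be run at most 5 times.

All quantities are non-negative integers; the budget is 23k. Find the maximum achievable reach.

G has the best ratio (7/4); taking only G gives at most 2×7 = 14 (stopped by the supply cap of 2).
Mixing does better — 2×G and 2×N: price 20 ≤ 23, reach 2·7 + 2·7 = 28.

28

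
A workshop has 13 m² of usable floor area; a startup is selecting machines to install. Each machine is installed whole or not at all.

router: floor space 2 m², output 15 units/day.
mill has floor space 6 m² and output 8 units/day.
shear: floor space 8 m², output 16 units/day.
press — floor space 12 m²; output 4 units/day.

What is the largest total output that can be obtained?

31

Allowing fractional choices, the relaxed optimum would be about 35.0, but machines are indivisible.
router + mill: floor space 2 + 6 = 8 ≤ 13, output 15 + 8 = 23.
router + shear: floor space 2 + 8 = 10 ≤ 13, output 15 + 16 = 31.
shear: floor space 8 ≤ 13, output 16.
Best is router and shear with total output 31.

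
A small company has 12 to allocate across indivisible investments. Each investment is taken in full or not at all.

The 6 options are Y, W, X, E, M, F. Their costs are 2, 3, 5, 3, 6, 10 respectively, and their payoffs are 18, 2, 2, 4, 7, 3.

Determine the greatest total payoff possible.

Allowing fractional choices, the relaxed optimum would be about 29.7, but investments are indivisible.
Y + W + M: cost 2 + 3 + 6 = 11 ≤ 12, payoff 18 + 2 + 7 = 27.
Y + M: cost 2 + 6 = 8 ≤ 12, payoff 18 + 7 = 25.
Y + E + M: cost 2 + 3 + 6 = 11 ≤ 12, payoff 18 + 4 + 7 = 29.
Best is Y, E, and M with total payoff 29.

29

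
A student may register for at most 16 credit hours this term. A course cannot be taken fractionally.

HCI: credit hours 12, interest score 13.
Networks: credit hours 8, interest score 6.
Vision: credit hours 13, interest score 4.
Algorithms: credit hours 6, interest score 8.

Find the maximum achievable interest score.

Treat it as a binary knapsack problem.
Allowing fractional choices, the relaxed optimum would be about 18.8, but courses are indivisible.
Networks + Algorithms: credit hours 8 + 6 = 14 ≤ 16, interest score 6 + 8 = 14.
HCI: credit hours 12 ≤ 16, interest score 13.
Algorithms: credit hours 6 ≤ 16, interest score 8.
Best is Networks and Algorithms with total interest score 14.

14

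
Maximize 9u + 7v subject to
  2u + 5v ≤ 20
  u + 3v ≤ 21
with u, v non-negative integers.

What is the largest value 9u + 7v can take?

90

(u,v)=(10,0): 2·10+5·0=20≤20, 1·10+3·0=10≤21, objective 90.
(u,v)=(9,0): 2·9+5·0=18≤20, 1·9+3·0=9≤21, objective 81.
No feasible integer point exceeds 90.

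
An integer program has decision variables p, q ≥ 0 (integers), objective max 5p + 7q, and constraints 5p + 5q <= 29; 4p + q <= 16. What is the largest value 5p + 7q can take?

35

(p,q)=(0,5): 5·0+5·5=25≤29, 4·0+1·5=5≤16, objective 35.
(p,q)=(1,4): 5·1+5·4=25≤29, 4·1+1·4=8≤16, objective 33.
No feasible integer point exceeds 35.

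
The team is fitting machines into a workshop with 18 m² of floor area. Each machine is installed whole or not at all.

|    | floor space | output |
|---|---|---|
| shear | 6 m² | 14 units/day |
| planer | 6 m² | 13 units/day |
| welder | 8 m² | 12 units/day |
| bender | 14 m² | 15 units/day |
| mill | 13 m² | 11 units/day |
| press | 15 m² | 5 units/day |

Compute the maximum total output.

27

Take shear and planer: floor space 6 + 6 = 12 ≤ 18, output 14 + 13 = 27.
No other feasible combination does better.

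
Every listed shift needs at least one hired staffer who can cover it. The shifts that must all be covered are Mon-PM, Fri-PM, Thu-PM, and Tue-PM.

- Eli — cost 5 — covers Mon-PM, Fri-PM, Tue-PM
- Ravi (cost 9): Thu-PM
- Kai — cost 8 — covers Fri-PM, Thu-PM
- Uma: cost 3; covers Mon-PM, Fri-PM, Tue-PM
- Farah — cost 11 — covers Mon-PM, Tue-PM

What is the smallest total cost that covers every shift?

Choose Kai and Uma: together they cover Mon-PM, Fri-PM, Thu-PM, Tue-PM — every shift.
Total cost: 8 + 3 = 11.
No cover costs less than 11.

11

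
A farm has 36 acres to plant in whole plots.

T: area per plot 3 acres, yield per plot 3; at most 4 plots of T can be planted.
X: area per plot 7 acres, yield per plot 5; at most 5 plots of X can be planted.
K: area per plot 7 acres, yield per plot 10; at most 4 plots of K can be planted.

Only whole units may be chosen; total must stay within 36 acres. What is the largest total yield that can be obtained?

46

K has the best ratio (10/7); taking only K gives at most 4×10 = 40 (stopped by the supply cap of 4).
Mixing does better — 2×T and 4×K: area 34 ≤ 36, yield 2·3 + 4·10 = 46.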